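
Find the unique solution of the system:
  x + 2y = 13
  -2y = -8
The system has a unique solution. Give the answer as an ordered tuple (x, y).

Form the augmented matrix and row-reduce:
  [ 1   2  |  13 ]
  [ 0  -2  |  -8 ]
Multiply R2 by -1/2.
  [ 1  2  |  13 ]
  [ 0  1  |   4 ]
Subtract 2 times R2 from R1.
  [ 1  0  |  5 ]
  [ 0  1  |  4 ]
Reading off the last column: x = 5, y = 4.

(5, 4)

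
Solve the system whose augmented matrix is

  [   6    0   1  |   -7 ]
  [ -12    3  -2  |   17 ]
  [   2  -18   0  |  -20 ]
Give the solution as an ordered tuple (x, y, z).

R1 ← 1/6·R1
R2 ← R2 + 12·R1
R3 ← R3 − 2·R1
R2 ← 1/3·R2
R3 ← R3 + 18·R2
R3 ← -3·R3
R1 ← R1 − 1/6·R3
Reading off the last column: x = -1, y = 1, z = -1.

(-1, 1, -1)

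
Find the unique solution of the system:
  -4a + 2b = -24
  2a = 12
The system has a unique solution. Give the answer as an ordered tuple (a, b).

(6, 0)

Form the augmented matrix and row-reduce:
  [ -4  2  |  -24 ]
  [  2  0  |   12 ]
r1 -> -1/4·r1
  [ 1  -1/2  |   6 ]
  [ 2     0  |  12 ]
r2 -> r2 − 2·r1
  [ 1  -1/2  |  6 ]
  [ 0     1  |  0 ]
r1 -> r1 + 1/2·r2
  [ 1  0  |  6 ]
  [ 0  1  |  0 ]
Reading off the last column: a = 6, b = 0.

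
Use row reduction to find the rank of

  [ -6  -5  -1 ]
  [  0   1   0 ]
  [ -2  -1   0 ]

rank = 3

R1 -> -1/6·R1
  [  1  5/6  1/6 ]
  [  0    1    0 ]
  [ -2   -1    0 ]
R3 -> R3 + 2·R1
  [ 1  5/6  1/6 ]
  [ 0    1    0 ]
  [ 0  2/3  1/3 ]
R3 -> R3 − 2/3·R2
  [ 1  5/6  1/6 ]
  [ 0    1    0 ]
  [ 0    0  1/3 ]
R3 -> 3·R3
  [ 1  5/6  1/6 ]
  [ 0    1    0 ]
  [ 0    0    1 ]
R1 -> R1 − 1/6·R3
  [ 1  5/6  0 ]
  [ 0    1  0 ]
  [ 0    0  1 ]
R1 -> R1 − 5/6·R2
  [ 1  0  0 ]
  [ 0  1  0 ]
  [ 0  0  1 ]
The reduced form has 3 nonzero rows.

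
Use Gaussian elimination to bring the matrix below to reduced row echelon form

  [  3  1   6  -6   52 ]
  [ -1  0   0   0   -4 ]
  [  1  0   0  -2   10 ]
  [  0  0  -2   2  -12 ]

R1 ← 1/3·R1
  [  1  1/3   2  -2  52/3 ]
  [ -1    0   0   0    -4 ]
  [  1    0   0  -2    10 ]
  [  0    0  -2   2   -12 ]
R2 ← R2 + R1
  [ 1  1/3   2  -2  52/3 ]
  [ 0  1/3   2  -2  40/3 ]
  [ 1    0   0  -2    10 ]
  [ 0    0  -2   2   -12 ]
R3 ← R3 − R1
  [ 1   1/3   2  -2   52/3 ]
  [ 0   1/3   2  -2   40/3 ]
  [ 0  -1/3  -2   0  -22/3 ]
  [ 0     0  -2   2    -12 ]
R2 ← 3·R2
  [ 1   1/3   2  -2   52/3 ]
  [ 0     1   6  -6     40 ]
  [ 0  -1/3  -2   0  -22/3 ]
  [ 0     0  -2   2    -12 ]
R3 ← R3 + 1/3·R2
  [ 1  1/3   2  -2  52/3 ]
  [ 0    1   6  -6    40 ]
  [ 0    0   0  -2     6 ]
  [ 0    0  -2   2   -12 ]
R3 ↔ R4
  [ 1  1/3   2  -2  52/3 ]
  [ 0    1   6  -6    40 ]
  [ 0    0  -2   2   -12 ]
  [ 0    0   0  -2     6 ]
R3 ← -1/2·R3
  [ 1  1/3  2  -2  52/3 ]
  [ 0    1  6  -6    40 ]
  [ 0    0  1  -1     6 ]
  [ 0    0  0  -2     6 ]
R4 ← -1/2·R4
  [ 1  1/3  2  -2  52/3 ]
  [ 0    1  6  -6    40 ]
  [ 0    0  1  -1     6 ]
  [ 0    0  0   1    -3 ]
R3 ← R3 + R4
  [ 1  1/3  2  -2  52/3 ]
  [ 0    1  6  -6    40 ]
  [ 0    0  1   0     3 ]
  [ 0    0  0   1    -3 ]
R2 ← R2 + 6·R4
  [ 1  1/3  2  -2  52/3 ]
  [ 0    1  6   0    22 ]
  [ 0    0  1   0     3 ]
  [ 0    0  0   1    -3 ]
R1 ← R1 + 2·R4
  [ 1  1/3  2  0  34/3 ]
  [ 0    1  6  0    22 ]
  [ 0    0  1  0     3 ]
  [ 0    0  0  1    -3 ]
R2 ← R2 − 6·R3
  [ 1  1/3  2  0  34/3 ]
  [ 0    1  0  0     4 ]
  [ 0    0  1  0     3 ]
  [ 0    0  0  1    -3 ]
R1 ← R1 − 2·R3
  [ 1  1/3  0  0  16/3 ]
  [ 0    1  0  0     4 ]
  [ 0    0  1  0     3 ]
  [ 0    0  0  1    -3 ]
R1 ← R1 − 1/3·R2
  [ 1  0  0  0   4 ]
  [ 0  1  0  0   4 ]
  [ 0  0  1  0   3 ]
  [ 0  0  0  1  -3 ]

[[1, 0, 0, 0, 4], [0, 1, 0, 0, 4], [0, 0, 1, 0, 3], [0, 0, 0, 1, -3]]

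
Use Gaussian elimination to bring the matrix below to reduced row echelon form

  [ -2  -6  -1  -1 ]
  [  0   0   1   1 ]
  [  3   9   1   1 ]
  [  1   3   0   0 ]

R1 := -1/2·R1
  [ 1  3  1/2  1/2 ]
  [ 0  0    1    1 ]
  [ 3  9    1    1 ]
  [ 1  3    0    0 ]
R3 := R3 − 3·R1
  [ 1  3   1/2   1/2 ]
  [ 0  0     1     1 ]
  [ 0  0  -1/2  -1/2 ]
  [ 1  3     0     0 ]
R4 := R4 − R1
  [ 1  3   1/2   1/2 ]
  [ 0  0     1     1 ]
  [ 0  0  -1/2  -1/2 ]
  [ 0  0  -1/2  -1/2 ]
R3 := R3 + 1/2·R2
  [ 1  3   1/2   1/2 ]
  [ 0  0     1     1 ]
  [ 0  0     0     0 ]
  [ 0  0  -1/2  -1/2 ]
R4 := R4 + 1/2·R2
  [ 1  3  1/2  1/2 ]
  [ 0  0    1    1 ]
  [ 0  0    0    0 ]
  [ 0  0    0    0 ]
R1 := R1 − 1/2·R2
  [ 1  3  0  0 ]
  [ 0  0  1  1 ]
  [ 0  0  0  0 ]
  [ 0  0  0  0 ]

[[1, 3, 0, 0], [0, 0, 1, 1], [0, 0, 0, 0], [0, 0, 0, 0]]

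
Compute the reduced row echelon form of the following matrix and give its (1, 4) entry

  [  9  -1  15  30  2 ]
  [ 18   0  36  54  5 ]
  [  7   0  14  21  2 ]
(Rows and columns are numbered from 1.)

r1 → 1/9·r1
  [  1  -1/9  5/3  10/3  2/9 ]
  [ 18     0   36    54    5 ]
  [  7     0   14    21    2 ]
r2 → r2 − 18·r1
  [ 1  -1/9  5/3  10/3  2/9 ]
  [ 0     2    6    -6    1 ]
  [ 7     0   14    21    2 ]
r3 → r3 − 7·r1
  [ 1  -1/9  5/3  10/3  2/9 ]
  [ 0     2    6    -6    1 ]
  [ 0   7/9  7/3  -7/3  4/9 ]
r2 → 1/2·r2
  [ 1  -1/9  5/3  10/3  2/9 ]
  [ 0     1    3    -3  1/2 ]
  [ 0   7/9  7/3  -7/3  4/9 ]
r3 → r3 − 7/9·r2
  [ 1  -1/9  5/3  10/3   2/9 ]
  [ 0     1    3    -3   1/2 ]
  [ 0     0    0     0  1/18 ]
r3 → 18·r3
  [ 1  -1/9  5/3  10/3  2/9 ]
  [ 0     1    3    -3  1/2 ]
  [ 0     0    0     0    1 ]
r2 → r2 − 1/2·r3
  [ 1  -1/9  5/3  10/3  2/9 ]
  [ 0     1    3    -3    0 ]
  [ 0     0    0     0    1 ]
r1 → r1 − 2/9·r3
  [ 1  -1/9  5/3  10/3  0 ]
  [ 0     1    3    -3  0 ]
  [ 0     0    0     0  1 ]
r1 → r1 + 1/9·r2
  [ 1  0  2   3  0 ]
  [ 0  1  3  -3  0 ]
  [ 0  0  0   0  1 ]

3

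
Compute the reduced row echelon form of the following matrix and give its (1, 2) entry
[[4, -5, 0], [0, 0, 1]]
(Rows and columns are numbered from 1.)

Multiply R1 by 1/4.
  [ 1  -5/4  0 ]
  [ 0     0  1 ]

-5/4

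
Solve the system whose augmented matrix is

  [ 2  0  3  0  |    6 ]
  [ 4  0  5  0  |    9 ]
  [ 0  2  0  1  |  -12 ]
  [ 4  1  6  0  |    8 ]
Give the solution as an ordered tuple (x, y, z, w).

(-3/2, -4, 3, -4)

R1 → 1/2·R1
  [ 1  0  3/2  0  |    3 ]
  [ 4  0    5  0  |    9 ]
  [ 0  2    0  1  |  -12 ]
  [ 4  1    6  0  |    8 ]
R2 → R2 − 4·R1
  [ 1  0  3/2  0  |    3 ]
  [ 0  0   -1  0  |   -3 ]
  [ 0  2    0  1  |  -12 ]
  [ 4  1    6  0  |    8 ]
R4 → R4 − 4·R1
  [ 1  0  3/2  0  |    3 ]
  [ 0  0   -1  0  |   -3 ]
  [ 0  2    0  1  |  -12 ]
  [ 0  1    0  0  |   -4 ]
R2 <-> R3
  [ 1  0  3/2  0  |    3 ]
  [ 0  2    0  1  |  -12 ]
  [ 0  0   -1  0  |   -3 ]
  [ 0  1    0  0  |   -4 ]
R2 → 1/2·R2
  [ 1  0  3/2    0  |   3 ]
  [ 0  1    0  1/2  |  -6 ]
  [ 0  0   -1    0  |  -3 ]
  [ 0  1    0    0  |  -4 ]
R4 → R4 − R2
  [ 1  0  3/2     0  |   3 ]
  [ 0  1    0   1/2  |  -6 ]
  [ 0  0   -1     0  |  -3 ]
  [ 0  0    0  -1/2  |   2 ]
R3 → -1·R3
  [ 1  0  3/2     0  |   3 ]
  [ 0  1    0   1/2  |  -6 ]
  [ 0  0    1     0  |   3 ]
  [ 0  0    0  -1/2  |   2 ]
R4 → -2·R4
  [ 1  0  3/2    0  |   3 ]
  [ 0  1    0  1/2  |  -6 ]
  [ 0  0    1    0  |   3 ]
  [ 0  0    0    1  |  -4 ]
R2 → R2 − 1/2·R4
  [ 1  0  3/2  0  |   3 ]
  [ 0  1    0  0  |  -4 ]
  [ 0  0    1  0  |   3 ]
  [ 0  0    0  1  |  -4 ]
R1 → R1 − 3/2·R3
  [ 1  0  0  0  |  -3/2 ]
  [ 0  1  0  0  |    -4 ]
  [ 0  0  1  0  |     3 ]
  [ 0  0  0  1  |    -4 ]
Reading off the last column: x = -3/2, y = -4, z = 3, w = -4.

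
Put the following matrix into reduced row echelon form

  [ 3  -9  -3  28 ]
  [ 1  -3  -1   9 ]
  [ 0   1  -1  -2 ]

Multiply R1 by 1/3.
Subtract R1 from R2.
Swap R2 and R3.
Multiply R3 by -3.
Add 2 times R3 to R2.
Subtract 28/3 times R3 from R1.
Add 3 times R2 to R1.

[[1, 0, -4, 0], [0, 1, -1, 0], [0, 0, 0, 1]]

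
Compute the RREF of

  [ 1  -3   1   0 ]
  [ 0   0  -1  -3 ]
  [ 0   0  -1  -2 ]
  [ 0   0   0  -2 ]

[[1, -3, 0, 0], [0, 0, 1, 0], [0, 0, 0, 1], [0, 0, 0, 0]]

r2 := -1·r2
r3 := r3 + r2
r4 := r4 + 2·r3
r2 := r2 − 3·r3
r1 := r1 − r2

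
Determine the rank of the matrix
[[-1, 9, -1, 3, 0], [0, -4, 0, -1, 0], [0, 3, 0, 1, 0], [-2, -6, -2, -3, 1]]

rank = 4

R1 -> -1·R1
  [  1  -9   1  -3  0 ]
  [  0  -4   0  -1  0 ]
  [  0   3   0   1  0 ]
  [ -2  -6  -2  -3  1 ]
R4 -> R4 + 2·R1
  [ 1   -9  1  -3  0 ]
  [ 0   -4  0  -1  0 ]
  [ 0    3  0   1  0 ]
  [ 0  -24  0  -9  1 ]
R2 -> -1/4·R2
  [ 1   -9  1   -3  0 ]
  [ 0    1  0  1/4  0 ]
  [ 0    3  0    1  0 ]
  [ 0  -24  0   -9  1 ]
R3 -> R3 − 3·R2
  [ 1   -9  1   -3  0 ]
  [ 0    1  0  1/4  0 ]
  [ 0    0  0  1/4  0 ]
  [ 0  -24  0   -9  1 ]
R4 -> R4 + 24·R2
  [ 1  -9  1   -3  0 ]
  [ 0   1  0  1/4  0 ]
  [ 0   0  0  1/4  0 ]
  [ 0   0  0   -3  1 ]
R3 -> 4·R3
  [ 1  -9  1   -3  0 ]
  [ 0   1  0  1/4  0 ]
  [ 0   0  0    1  0 ]
  [ 0   0  0   -3  1 ]
R4 -> R4 + 3·R3
  [ 1  -9  1   -3  0 ]
  [ 0   1  0  1/4  0 ]
  [ 0   0  0    1  0 ]
  [ 0   0  0    0  1 ]
R2 -> R2 − 1/4·R3
  [ 1  -9  1  -3  0 ]
  [ 0   1  0   0  0 ]
  [ 0   0  0   1  0 ]
  [ 0   0  0   0  1 ]
R1 -> R1 + 3·R3
  [ 1  -9  1  0  0 ]
  [ 0   1  0  0  0 ]
  [ 0   0  0  1  0 ]
  [ 0   0  0  0  1 ]
R1 -> R1 + 9·R2
  [ 1  0  1  0  0 ]
  [ 0  1  0  0  0 ]
  [ 0  0  0  1  0 ]
  [ 0  0  0  0  1 ]
The reduced form has 4 nonzero rows.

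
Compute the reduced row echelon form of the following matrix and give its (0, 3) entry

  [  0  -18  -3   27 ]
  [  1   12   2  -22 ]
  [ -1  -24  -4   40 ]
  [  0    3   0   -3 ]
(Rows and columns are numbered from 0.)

-4

R1 <-> R2
R3 -> R3 + R1
R2 -> -1/18·R2
R3 -> R3 + 12·R2
R4 -> R4 − 3·R2
R3 <-> R4
R3 -> -2·R3
R2 -> R2 − 1/6·R3
R1 -> R1 − 2·R3
R1 -> R1 − 12·R2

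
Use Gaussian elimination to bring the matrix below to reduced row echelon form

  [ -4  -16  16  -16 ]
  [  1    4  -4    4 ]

[[1, 4, -4, 4], [0, 0, 0, 0]]

Multiply r1 by -1/4.
Subtract r1 from r2.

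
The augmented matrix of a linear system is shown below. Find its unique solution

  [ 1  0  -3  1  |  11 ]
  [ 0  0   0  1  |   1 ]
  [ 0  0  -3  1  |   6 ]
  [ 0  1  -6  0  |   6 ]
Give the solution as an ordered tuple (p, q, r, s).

Swap ρ2 and ρ4.
  [ 1  0  -3  1  |  11 ]
  [ 0  1  -6  0  |   6 ]
  [ 0  0  -3  1  |   6 ]
  [ 0  0   0  1  |   1 ]
Multiply ρ3 by -1/3.
  [ 1  0  -3     1  |  11 ]
  [ 0  1  -6     0  |   6 ]
  [ 0  0   1  -1/3  |  -2 ]
  [ 0  0   0     1  |   1 ]
Add 1/3 times ρ4 to ρ3.
  [ 1  0  -3  1  |    11 ]
  [ 0  1  -6  0  |     6 ]
  [ 0  0   1  0  |  -5/3 ]
  [ 0  0   0  1  |     1 ]
Subtract ρ4 from ρ1.
  [ 1  0  -3  0  |    10 ]
  [ 0  1  -6  0  |     6 ]
  [ 0  0   1  0  |  -5/3 ]
  [ 0  0   0  1  |     1 ]
Add 6 times ρ3 to ρ2.
  [ 1  0  -3  0  |    10 ]
  [ 0  1   0  0  |    -4 ]
  [ 0  0   1  0  |  -5/3 ]
  [ 0  0   0  1  |     1 ]
Add 3 times ρ3 to ρ1.
  [ 1  0  0  0  |     5 ]
  [ 0  1  0  0  |    -4 ]
  [ 0  0  1  0  |  -5/3 ]
  [ 0  0  0  1  |     1 ]
Reading off the last column: p = 5, q = -4, r = -5/3, s = 1.

(5, -4, -5/3, 1)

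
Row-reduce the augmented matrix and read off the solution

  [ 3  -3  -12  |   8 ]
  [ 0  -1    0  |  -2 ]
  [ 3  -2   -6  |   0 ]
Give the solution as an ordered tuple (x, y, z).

Multiply R1 by 1/3.
  [ 1  -1  -4  |  8/3 ]
  [ 0  -1   0  |   -2 ]
  [ 3  -2  -6  |    0 ]
Subtract 3 times R1 from R3.
  [ 1  -1  -4  |  8/3 ]
  [ 0  -1   0  |   -2 ]
  [ 0   1   6  |   -8 ]
Multiply R2 by -1.
  [ 1  -1  -4  |  8/3 ]
  [ 0   1   0  |    2 ]
  [ 0   1   6  |   -8 ]
Subtract R2 from R3.
  [ 1  -1  -4  |  8/3 ]
  [ 0   1   0  |    2 ]
  [ 0   0   6  |  -10 ]
Multiply R3 by 1/6.
  [ 1  -1  -4  |   8/3 ]
  [ 0   1   0  |     2 ]
  [ 0   0   1  |  -5/3 ]
Add 4 times R3 to R1.
  [ 1  -1  0  |    -4 ]
  [ 0   1  0  |     2 ]
  [ 0   0  1  |  -5/3 ]
Add R2 to R1.
  [ 1  0  0  |    -2 ]
  [ 0  1  0  |     2 ]
  [ 0  0  1  |  -5/3 ]
Reading off the last column: x = -2, y = 2, z = -5/3.

(-2, 2, -5/3)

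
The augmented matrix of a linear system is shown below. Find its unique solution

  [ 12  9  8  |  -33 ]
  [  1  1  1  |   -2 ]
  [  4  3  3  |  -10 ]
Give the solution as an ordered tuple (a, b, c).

(-4, -1, 3)

Multiply R1 by 1/12.
Subtract R1 from R2.
Subtract 4 times R1 from R3.
Multiply R2 by 4.
Multiply R3 by 3.
Subtract 4/3 times R3 from R2.
Subtract 2/3 times R3 from R1.
Subtract 3/4 times R2 from R1.
Reading off the last column: a = -4, b = -1, c = 3.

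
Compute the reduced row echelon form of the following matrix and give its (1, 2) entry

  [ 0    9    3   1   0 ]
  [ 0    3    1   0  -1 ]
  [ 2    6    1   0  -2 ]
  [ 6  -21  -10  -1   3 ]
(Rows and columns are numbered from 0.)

Swap R1 and R3.
  [ 2    6    1   0  -2 ]
  [ 0    3    1   0  -1 ]
  [ 0    9    3   1   0 ]
  [ 6  -21  -10  -1   3 ]
Multiply R1 by 1/2.
  [ 1    3  1/2   0  -1 ]
  [ 0    3    1   0  -1 ]
  [ 0    9    3   1   0 ]
  [ 6  -21  -10  -1   3 ]
Subtract 6 times R1 from R4.
  [ 1    3  1/2   0  -1 ]
  [ 0    3    1   0  -1 ]
  [ 0    9    3   1   0 ]
  [ 0  -39  -13  -1   9 ]
Multiply R2 by 1/3.
  [ 1    3  1/2   0    -1 ]
  [ 0    1  1/3   0  -1/3 ]
  [ 0    9    3   1     0 ]
  [ 0  -39  -13  -1     9 ]
Subtract 9 times R2 from R3.
  [ 1    3  1/2   0    -1 ]
  [ 0    1  1/3   0  -1/3 ]
  [ 0    0    0   1     3 ]
  [ 0  -39  -13  -1     9 ]
Add 39 times R2 to R4.
  [ 1  3  1/2   0    -1 ]
  [ 0  1  1/3   0  -1/3 ]
  [ 0  0    0   1     3 ]
  [ 0  0    0  -1    -4 ]
Add R3 to R4.
  [ 1  3  1/2  0    -1 ]
  [ 0  1  1/3  0  -1/3 ]
  [ 0  0    0  1     3 ]
  [ 0  0    0  0    -1 ]
Multiply R4 by -1.
  [ 1  3  1/2  0    -1 ]
  [ 0  1  1/3  0  -1/3 ]
  [ 0  0    0  1     3 ]
  [ 0  0    0  0     1 ]
Subtract 3 times R4 from R3.
  [ 1  3  1/2  0    -1 ]
  [ 0  1  1/3  0  -1/3 ]
  [ 0  0    0  1     0 ]
  [ 0  0    0  0     1 ]
Add 1/3 times R4 to R2.
  [ 1  3  1/2  0  -1 ]
  [ 0  1  1/3  0   0 ]
  [ 0  0    0  1   0 ]
  [ 0  0    0  0   1 ]
Add R4 to R1.
  [ 1  3  1/2  0  0 ]
  [ 0  1  1/3  0  0 ]
  [ 0  0    0  1  0 ]
  [ 0  0    0  0  1 ]
Subtract 3 times R2 from R1.
  [ 1  0  -1/2  0  0 ]
  [ 0  1   1/3  0  0 ]
  [ 0  0     0  1  0 ]
  [ 0  0     0  0  1 ]

1/3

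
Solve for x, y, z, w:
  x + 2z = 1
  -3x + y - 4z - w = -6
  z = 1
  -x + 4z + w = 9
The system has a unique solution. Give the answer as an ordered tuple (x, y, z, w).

Form the augmented matrix and row-reduce:
  [  1  0   2   0  |   1 ]
  [ -3  1  -4  -1  |  -6 ]
  [  0  0   1   0  |   1 ]
  [ -1  0   4   1  |   9 ]
ρ2 := ρ2 + 3·ρ1
  [  1  0  2   0  |   1 ]
  [  0  1  2  -1  |  -3 ]
  [  0  0  1   0  |   1 ]
  [ -1  0  4   1  |   9 ]
ρ4 := ρ4 + ρ1
  [ 1  0  2   0  |   1 ]
  [ 0  1  2  -1  |  -3 ]
  [ 0  0  1   0  |   1 ]
  [ 0  0  6   1  |  10 ]
ρ4 := ρ4 − 6·ρ3
  [ 1  0  2   0  |   1 ]
  [ 0  1  2  -1  |  -3 ]
  [ 0  0  1   0  |   1 ]
  [ 0  0  0   1  |   4 ]
ρ2 := ρ2 + ρ4
  [ 1  0  2  0  |  1 ]
  [ 0  1  2  0  |  1 ]
  [ 0  0  1  0  |  1 ]
  [ 0  0  0  1  |  4 ]
ρ2 := ρ2 − 2·ρ3
  [ 1  0  2  0  |   1 ]
  [ 0  1  0  0  |  -1 ]
  [ 0  0  1  0  |   1 ]
  [ 0  0  0  1  |   4 ]
ρ1 := ρ1 − 2·ρ3
  [ 1  0  0  0  |  -1 ]
  [ 0  1  0  0  |  -1 ]
  [ 0  0  1  0  |   1 ]
  [ 0  0  0  1  |   4 ]
Reading off the last column: x = -1, y = -1, z = 1, w = 4.

(-1, -1, 1, 4)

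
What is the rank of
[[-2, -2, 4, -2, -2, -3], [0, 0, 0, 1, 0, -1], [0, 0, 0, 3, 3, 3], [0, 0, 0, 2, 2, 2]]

rank = 3

R1 → -1/2·R1
R3 → R3 − 3·R2
R4 → R4 − 2·R2
R3 → 1/3·R3
R4 → R4 − 2·R3
R1 → R1 − R3
R1 → R1 − R2
The reduced form has 3 nonzero rows.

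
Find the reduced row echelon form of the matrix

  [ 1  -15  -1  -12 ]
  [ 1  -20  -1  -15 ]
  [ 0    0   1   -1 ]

[[1, 0, 0, -4], [0, 1, 0, 3/5], [0, 0, 1, -1]]

R2 := R2 − R1
  [ 1  -15  -1  -12 ]
  [ 0   -5   0   -3 ]
  [ 0    0   1   -1 ]
R2 := -1/5·R2
  [ 1  -15  -1  -12 ]
  [ 0    1   0  3/5 ]
  [ 0    0   1   -1 ]
R1 := R1 + R3
  [ 1  -15  0  -13 ]
  [ 0    1  0  3/5 ]
  [ 0    0  1   -1 ]
R1 := R1 + 15·R2
  [ 1  0  0   -4 ]
  [ 0  1  0  3/5 ]
  [ 0  0  1   -1 ]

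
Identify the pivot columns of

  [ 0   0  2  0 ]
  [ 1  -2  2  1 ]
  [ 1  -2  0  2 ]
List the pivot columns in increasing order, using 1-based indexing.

1, 3, 4

Swap r1 and r2.
  [ 1  -2  2  1 ]
  [ 0   0  2  0 ]
  [ 1  -2  0  2 ]
Subtract r1 from r3.
  [ 1  -2   2  1 ]
  [ 0   0   2  0 ]
  [ 0   0  -2  1 ]
Multiply r2 by 1/2.
  [ 1  -2   2  1 ]
  [ 0   0   1  0 ]
  [ 0   0  -2  1 ]
Add 2 times r2 to r3.
  [ 1  -2  2  1 ]
  [ 0   0  1  0 ]
  [ 0   0  0  1 ]
Subtract r3 from r1.
  [ 1  -2  2  0 ]
  [ 0   0  1  0 ]
  [ 0   0  0  1 ]
Subtract 2 times r2 from r1.
  [ 1  -2  0  0 ]
  [ 0   0  1  0 ]
  [ 0   0  0  1 ]
Pivot columns are the columns containing a leading 1.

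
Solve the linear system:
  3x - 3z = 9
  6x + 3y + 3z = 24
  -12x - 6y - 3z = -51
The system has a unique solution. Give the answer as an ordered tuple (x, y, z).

(2, 5, -1)

Form the augmented matrix and row-reduce:
  [   3   0  -3  |    9 ]
  [   6   3   3  |   24 ]
  [ -12  -6  -3  |  -51 ]
Multiply r1 by 1/3.
  [   1   0  -1  |    3 ]
  [   6   3   3  |   24 ]
  [ -12  -6  -3  |  -51 ]
Subtract 6 times r1 from r2.
  [   1   0  -1  |    3 ]
  [   0   3   9  |    6 ]
  [ -12  -6  -3  |  -51 ]
Add 12 times r1 to r3.
  [ 1   0   -1  |    3 ]
  [ 0   3    9  |    6 ]
  [ 0  -6  -15  |  -15 ]
Multiply r2 by 1/3.
  [ 1   0   -1  |    3 ]
  [ 0   1    3  |    2 ]
  [ 0  -6  -15  |  -15 ]
Add 6 times r2 to r3.
  [ 1  0  -1  |   3 ]
  [ 0  1   3  |   2 ]
  [ 0  0   3  |  -3 ]
Multiply r3 by 1/3.
  [ 1  0  -1  |   3 ]
  [ 0  1   3  |   2 ]
  [ 0  0   1  |  -1 ]
Subtract 3 times r3 from r2.
  [ 1  0  -1  |   3 ]
  [ 0  1   0  |   5 ]
  [ 0  0   1  |  -1 ]
Add r3 to r1.
  [ 1  0  0  |   2 ]
  [ 0  1  0  |   5 ]
  [ 0  0  1  |  -1 ]
Reading off the last column: x = 2, y = 5, z = -1.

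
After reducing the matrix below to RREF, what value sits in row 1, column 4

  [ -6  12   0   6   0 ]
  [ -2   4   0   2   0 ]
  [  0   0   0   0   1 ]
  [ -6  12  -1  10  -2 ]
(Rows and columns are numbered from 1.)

-1

R1 -> -1/6·R1
  [  1  -2   0  -1   0 ]
  [ -2   4   0   2   0 ]
  [  0   0   0   0   1 ]
  [ -6  12  -1  10  -2 ]
R2 -> R2 + 2·R1
  [  1  -2   0  -1   0 ]
  [  0   0   0   0   0 ]
  [  0   0   0   0   1 ]
  [ -6  12  -1  10  -2 ]
R4 -> R4 + 6·R1
  [ 1  -2   0  -1   0 ]
  [ 0   0   0   0   0 ]
  [ 0   0   0   0   1 ]
  [ 0   0  -1   4  -2 ]
R2 <-> R4
  [ 1  -2   0  -1   0 ]
  [ 0   0  -1   4  -2 ]
  [ 0   0   0   0   1 ]
  [ 0   0   0   0   0 ]
R2 -> -1·R2
  [ 1  -2  0  -1  0 ]
  [ 0   0  1  -4  2 ]
  [ 0   0  0   0  1 ]
  [ 0   0  0   0  0 ]
R2 -> R2 − 2·R3
  [ 1  -2  0  -1  0 ]
  [ 0   0  1  -4  0 ]
  [ 0   0  0   0  1 ]
  [ 0   0  0   0  0 ]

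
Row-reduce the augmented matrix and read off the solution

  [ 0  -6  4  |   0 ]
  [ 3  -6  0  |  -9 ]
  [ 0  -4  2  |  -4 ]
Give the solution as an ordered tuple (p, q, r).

(5, 4, 6)

R1 <-> R2
  [ 3  -6  0  |  -9 ]
  [ 0  -6  4  |   0 ]
  [ 0  -4  2  |  -4 ]
R1 ← 1/3·R1
  [ 1  -2  0  |  -3 ]
  [ 0  -6  4  |   0 ]
  [ 0  -4  2  |  -4 ]
R2 ← -1/6·R2
  [ 1  -2     0  |  -3 ]
  [ 0   1  -2/3  |   0 ]
  [ 0  -4     2  |  -4 ]
R3 ← R3 + 4·R2
  [ 1  -2     0  |  -3 ]
  [ 0   1  -2/3  |   0 ]
  [ 0   0  -2/3  |  -4 ]
R3 ← -3/2·R3
  [ 1  -2     0  |  -3 ]
  [ 0   1  -2/3  |   0 ]
  [ 0   0     1  |   6 ]
R2 ← R2 + 2/3·R3
  [ 1  -2  0  |  -3 ]
  [ 0   1  0  |   4 ]
  [ 0   0  1  |   6 ]
R1 ← R1 + 2·R2
  [ 1  0  0  |  5 ]
  [ 0  1  0  |  4 ]
  [ 0  0  1  |  6 ]
Reading off the last column: p = 5, q = 4, r = 6.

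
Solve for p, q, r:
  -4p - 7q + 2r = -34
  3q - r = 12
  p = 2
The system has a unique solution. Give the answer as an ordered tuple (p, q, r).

Form the augmented matrix and row-reduce:
  [ -4  -7   2  |  -34 ]
  [  0   3  -1  |   12 ]
  [  1   0   0  |    2 ]
R1 -> -1/4·R1
  [ 1  7/4  -1/2  |  17/2 ]
  [ 0    3    -1  |    12 ]
  [ 1    0     0  |     2 ]
R3 -> R3 − R1
  [ 1   7/4  -1/2  |   17/2 ]
  [ 0     3    -1  |     12 ]
  [ 0  -7/4   1/2  |  -13/2 ]
R2 -> 1/3·R2
  [ 1   7/4  -1/2  |   17/2 ]
  [ 0     1  -1/3  |      4 ]
  [ 0  -7/4   1/2  |  -13/2 ]
R3 -> R3 + 7/4·R2
  [ 1  7/4   -1/2  |  17/2 ]
  [ 0    1   -1/3  |     4 ]
  [ 0    0  -1/12  |   1/2 ]
R3 -> -12·R3
  [ 1  7/4  -1/2  |  17/2 ]
  [ 0    1  -1/3  |     4 ]
  [ 0    0     1  |    -6 ]
R2 -> R2 + 1/3·R3
  [ 1  7/4  -1/2  |  17/2 ]
  [ 0    1     0  |     2 ]
  [ 0    0     1  |    -6 ]
R1 -> R1 + 1/2·R3
  [ 1  7/4  0  |  11/2 ]
  [ 0    1  0  |     2 ]
  [ 0    0  1  |    -6 ]
R1 -> R1 − 7/4·R2
  [ 1  0  0  |   2 ]
  [ 0  1  0  |   2 ]
  [ 0  0  1  |  -6 ]
Reading off the last column: p = 2, q = 2, r = -6.

(2, 2, -6)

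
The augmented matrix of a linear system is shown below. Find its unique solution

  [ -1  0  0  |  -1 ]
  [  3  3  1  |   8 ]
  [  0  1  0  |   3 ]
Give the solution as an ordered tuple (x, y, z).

(1, 3, -4)

R1 → -1·R1
  [ 1  0  0  |  1 ]
  [ 3  3  1  |  8 ]
  [ 0  1  0  |  3 ]
R2 → R2 − 3·R1
  [ 1  0  0  |  1 ]
  [ 0  3  1  |  5 ]
  [ 0  1  0  |  3 ]
R2 → 1/3·R2
  [ 1  0    0  |    1 ]
  [ 0  1  1/3  |  5/3 ]
  [ 0  1    0  |    3 ]
R3 → R3 − R2
  [ 1  0     0  |    1 ]
  [ 0  1   1/3  |  5/3 ]
  [ 0  0  -1/3  |  4/3 ]
R3 → -3·R3
  [ 1  0    0  |    1 ]
  [ 0  1  1/3  |  5/3 ]
  [ 0  0    1  |   -4 ]
R2 → R2 − 1/3·R3
  [ 1  0  0  |   1 ]
  [ 0  1  0  |   3 ]
  [ 0  0  1  |  -4 ]
Reading off the last column: x = 1, y = 3, z = -4.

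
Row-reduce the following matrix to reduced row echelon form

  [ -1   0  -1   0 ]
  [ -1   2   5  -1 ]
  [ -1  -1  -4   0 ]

R1 → -1·R1
R2 → R2 + R1
R3 → R3 + R1
R2 → 1/2·R2
R3 → R3 + R2
R3 → -2·R3
R2 → R2 + 1/2·R3

[[1, 0, 1, 0], [0, 1, 3, 0], [0, 0, 0, 1]]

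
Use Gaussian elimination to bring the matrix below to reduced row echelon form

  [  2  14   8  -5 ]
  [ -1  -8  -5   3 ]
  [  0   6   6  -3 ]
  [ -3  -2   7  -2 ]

Multiply r1 by 1/2.
  [  1   7   4  -5/2 ]
  [ -1  -8  -5     3 ]
  [  0   6   6    -3 ]
  [ -3  -2   7    -2 ]
Add r1 to r2.
  [  1   7   4  -5/2 ]
  [  0  -1  -1   1/2 ]
  [  0   6   6    -3 ]
  [ -3  -2   7    -2 ]
Add 3 times r1 to r4.
  [ 1   7   4   -5/2 ]
  [ 0  -1  -1    1/2 ]
  [ 0   6   6     -3 ]
  [ 0  19  19  -19/2 ]
Multiply r2 by -1.
  [ 1   7   4   -5/2 ]
  [ 0   1   1   -1/2 ]
  [ 0   6   6     -3 ]
  [ 0  19  19  -19/2 ]
Subtract 6 times r2 from r3.
  [ 1   7   4   -5/2 ]
  [ 0   1   1   -1/2 ]
  [ 0   0   0      0 ]
  [ 0  19  19  -19/2 ]
Subtract 19 times r2 from r4.
  [ 1  7  4  -5/2 ]
  [ 0  1  1  -1/2 ]
  [ 0  0  0     0 ]
  [ 0  0  0     0 ]
Subtract 7 times r2 from r1.
  [ 1  0  -3     1 ]
  [ 0  1   1  -1/2 ]
  [ 0  0   0     0 ]
  [ 0  0   0     0 ]

[[1, 0, -3, 1], [0, 1, 1, -1/2], [0, 0, 0, 0], [0, 0, 0, 0]]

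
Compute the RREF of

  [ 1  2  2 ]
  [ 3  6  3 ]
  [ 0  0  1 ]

[[1, 2, 0], [0, 0, 1], [0, 0, 0]]

Subtract 3 times ρ1 from ρ2.
  [ 1  2   2 ]
  [ 0  0  -3 ]
  [ 0  0   1 ]
Multiply ρ2 by -1/3.
  [ 1  2  2 ]
  [ 0  0  1 ]
  [ 0  0  1 ]
Subtract ρ2 from ρ3.
  [ 1  2  2 ]
  [ 0  0  1 ]
  [ 0  0  0 ]
Subtract 2 times ρ2 from ρ1.
  [ 1  2  0 ]
  [ 0  0  1 ]
  [ 0  0  0 ]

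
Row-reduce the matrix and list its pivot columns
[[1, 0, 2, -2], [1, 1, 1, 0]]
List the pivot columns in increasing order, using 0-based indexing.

0, 1

ρ2 -> ρ2 − ρ1
Pivot columns are the columns containing a leading 1.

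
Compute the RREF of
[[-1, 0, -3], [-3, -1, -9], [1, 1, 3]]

r1 → -1·r1
  [  1   0   3 ]
  [ -3  -1  -9 ]
  [  1   1   3 ]
r2 → r2 + 3·r1
  [ 1   0  3 ]
  [ 0  -1  0 ]
  [ 1   1  3 ]
r3 → r3 − r1
  [ 1   0  3 ]
  [ 0  -1  0 ]
  [ 0   1  0 ]
r2 → -1·r2
  [ 1  0  3 ]
  [ 0  1  0 ]
  [ 0  1  0 ]
r3 → r3 − r2
  [ 1  0  3 ]
  [ 0  1  0 ]
  [ 0  0  0 ]

[[1, 0, 3], [0, 1, 0], [0, 0, 0]]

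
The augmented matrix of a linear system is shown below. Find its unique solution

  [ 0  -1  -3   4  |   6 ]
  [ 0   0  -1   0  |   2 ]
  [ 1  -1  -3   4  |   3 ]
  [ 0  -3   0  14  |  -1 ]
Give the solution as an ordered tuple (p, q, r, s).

R1 <=> R3
  [ 1  -1  -3   4  |   3 ]
  [ 0   0  -1   0  |   2 ]
  [ 0  -1  -3   4  |   6 ]
  [ 0  -3   0  14  |  -1 ]
R2 <=> R3
  [ 1  -1  -3   4  |   3 ]
  [ 0  -1  -3   4  |   6 ]
  [ 0   0  -1   0  |   2 ]
  [ 0  -3   0  14  |  -1 ]
R2 -> -1·R2
  [ 1  -1  -3   4  |   3 ]
  [ 0   1   3  -4  |  -6 ]
  [ 0   0  -1   0  |   2 ]
  [ 0  -3   0  14  |  -1 ]
R4 -> R4 + 3·R2
  [ 1  -1  -3   4  |    3 ]
  [ 0   1   3  -4  |   -6 ]
  [ 0   0  -1   0  |    2 ]
  [ 0   0   9   2  |  -19 ]
R3 -> -1·R3
  [ 1  -1  -3   4  |    3 ]
  [ 0   1   3  -4  |   -6 ]
  [ 0   0   1   0  |   -2 ]
  [ 0   0   9   2  |  -19 ]
R4 -> R4 − 9·R3
  [ 1  -1  -3   4  |   3 ]
  [ 0   1   3  -4  |  -6 ]
  [ 0   0   1   0  |  -2 ]
  [ 0   0   0   2  |  -1 ]
R4 -> 1/2·R4
  [ 1  -1  -3   4  |     3 ]
  [ 0   1   3  -4  |    -6 ]
  [ 0   0   1   0  |    -2 ]
  [ 0   0   0   1  |  -1/2 ]
R2 -> R2 + 4·R4
  [ 1  -1  -3  4  |     3 ]
  [ 0   1   3  0  |    -8 ]
  [ 0   0   1  0  |    -2 ]
  [ 0   0   0  1  |  -1/2 ]
R1 -> R1 − 4·R4
  [ 1  -1  -3  0  |     5 ]
  [ 0   1   3  0  |    -8 ]
  [ 0   0   1  0  |    -2 ]
  [ 0   0   0  1  |  -1/2 ]
R2 -> R2 − 3·R3
  [ 1  -1  -3  0  |     5 ]
  [ 0   1   0  0  |    -2 ]
  [ 0   0   1  0  |    -2 ]
  [ 0   0   0  1  |  -1/2 ]
R1 -> R1 + 3·R3
  [ 1  -1  0  0  |    -1 ]
  [ 0   1  0  0  |    -2 ]
  [ 0   0  1  0  |    -2 ]
  [ 0   0  0  1  |  -1/2 ]
R1 -> R1 + R2
  [ 1  0  0  0  |    -3 ]
  [ 0  1  0  0  |    -2 ]
  [ 0  0  1  0  |    -2 ]
  [ 0  0  0  1  |  -1/2 ]
Reading off the last column: p = -3, q = -2, r = -2, s = -1/2.

(-3, -2, -2, -1/2)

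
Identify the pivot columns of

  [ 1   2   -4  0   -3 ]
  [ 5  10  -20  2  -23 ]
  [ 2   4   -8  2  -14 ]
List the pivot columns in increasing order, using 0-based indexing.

R2 := R2 − 5·R1
  [ 1  2  -4  0   -3 ]
  [ 0  0   0  2   -8 ]
  [ 2  4  -8  2  -14 ]
R3 := R3 − 2·R1
  [ 1  2  -4  0  -3 ]
  [ 0  0   0  2  -8 ]
  [ 0  0   0  2  -8 ]
R2 := 1/2·R2
  [ 1  2  -4  0  -3 ]
  [ 0  0   0  1  -4 ]
  [ 0  0   0  2  -8 ]
R3 := R3 − 2·R2
  [ 1  2  -4  0  -3 ]
  [ 0  0   0  1  -4 ]
  [ 0  0   0  0   0 ]
Pivot columns are the columns containing a leading 1.

0, 3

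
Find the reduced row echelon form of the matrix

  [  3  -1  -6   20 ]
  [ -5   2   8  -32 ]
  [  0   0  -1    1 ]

[[1, 0, 0, 4], [0, 1, 0, -2], [0, 0, 1, -1]]

Multiply r1 by 1/3.
  [  1  -1/3  -2  20/3 ]
  [ -5     2   8   -32 ]
  [  0     0  -1     1 ]
Add 5 times r1 to r2.
  [ 1  -1/3  -2  20/3 ]
  [ 0   1/3  -2   4/3 ]
  [ 0     0  -1     1 ]
Multiply r2 by 3.
  [ 1  -1/3  -2  20/3 ]
  [ 0     1  -6     4 ]
  [ 0     0  -1     1 ]
Multiply r3 by -1.
  [ 1  -1/3  -2  20/3 ]
  [ 0     1  -6     4 ]
  [ 0     0   1    -1 ]
Add 6 times r3 to r2.
  [ 1  -1/3  -2  20/3 ]
  [ 0     1   0    -2 ]
  [ 0     0   1    -1 ]
Add 2 times r3 to r1.
  [ 1  -1/3  0  14/3 ]
  [ 0     1  0    -2 ]
  [ 0     0  1    -1 ]
Add 1/3 times r2 to r1.
  [ 1  0  0   4 ]
  [ 0  1  0  -2 ]
  [ 0  0  1  -1 ]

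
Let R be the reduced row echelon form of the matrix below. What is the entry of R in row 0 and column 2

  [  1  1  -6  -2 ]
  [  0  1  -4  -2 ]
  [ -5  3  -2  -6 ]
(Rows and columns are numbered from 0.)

R3 ← R3 + 5·R1
  [ 1  1   -6   -2 ]
  [ 0  1   -4   -2 ]
  [ 0  8  -32  -16 ]
R3 ← R3 − 8·R2
  [ 1  1  -6  -2 ]
  [ 0  1  -4  -2 ]
  [ 0  0   0   0 ]
R1 ← R1 − R2
  [ 1  0  -2   0 ]
  [ 0  1  -4  -2 ]
  [ 0  0   0   0 ]

-2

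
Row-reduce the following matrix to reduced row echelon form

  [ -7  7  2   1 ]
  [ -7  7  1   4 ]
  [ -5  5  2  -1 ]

r1 := -1/7·r1
  [  1  -1  -2/7  -1/7 ]
  [ -7   7     1     4 ]
  [ -5   5     2    -1 ]
r2 := r2 + 7·r1
  [  1  -1  -2/7  -1/7 ]
  [  0   0    -1     3 ]
  [ -5   5     2    -1 ]
r3 := r3 + 5·r1
  [ 1  -1  -2/7   -1/7 ]
  [ 0   0    -1      3 ]
  [ 0   0   4/7  -12/7 ]
r2 := -1·r2
  [ 1  -1  -2/7   -1/7 ]
  [ 0   0     1     -3 ]
  [ 0   0   4/7  -12/7 ]
r3 := r3 − 4/7·r2
  [ 1  -1  -2/7  -1/7 ]
  [ 0   0     1    -3 ]
  [ 0   0     0     0 ]
r1 := r1 + 2/7·r2
  [ 1  -1  0  -1 ]
  [ 0   0  1  -3 ]
  [ 0   0  0   0 ]

[[1, -1, 0, -1], [0, 0, 1, -3], [0, 0, 0, 0]]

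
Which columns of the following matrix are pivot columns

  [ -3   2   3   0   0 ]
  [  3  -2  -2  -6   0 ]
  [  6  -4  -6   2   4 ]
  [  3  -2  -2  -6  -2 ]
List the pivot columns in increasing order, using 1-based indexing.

Multiply R1 by -1/3.
  [ 1  -2/3  -1   0   0 ]
  [ 3    -2  -2  -6   0 ]
  [ 6    -4  -6   2   4 ]
  [ 3    -2  -2  -6  -2 ]
Subtract 3 times R1 from R2.
  [ 1  -2/3  -1   0   0 ]
  [ 0     0   1  -6   0 ]
  [ 6    -4  -6   2   4 ]
  [ 3    -2  -2  -6  -2 ]
Subtract 6 times R1 from R3.
  [ 1  -2/3  -1   0   0 ]
  [ 0     0   1  -6   0 ]
  [ 0     0   0   2   4 ]
  [ 3    -2  -2  -6  -2 ]
Subtract 3 times R1 from R4.
  [ 1  -2/3  -1   0   0 ]
  [ 0     0   1  -6   0 ]
  [ 0     0   0   2   4 ]
  [ 0     0   1  -6  -2 ]
Subtract R2 from R4.
  [ 1  -2/3  -1   0   0 ]
  [ 0     0   1  -6   0 ]
  [ 0     0   0   2   4 ]
  [ 0     0   0   0  -2 ]
Multiply R3 by 1/2.
  [ 1  -2/3  -1   0   0 ]
  [ 0     0   1  -6   0 ]
  [ 0     0   0   1   2 ]
  [ 0     0   0   0  -2 ]
Multiply R4 by -1/2.
  [ 1  -2/3  -1   0  0 ]
  [ 0     0   1  -6  0 ]
  [ 0     0   0   1  2 ]
  [ 0     0   0   0  1 ]
Subtract 2 times R4 from R3.
  [ 1  -2/3  -1   0  0 ]
  [ 0     0   1  -6  0 ]
  [ 0     0   0   1  0 ]
  [ 0     0   0   0  1 ]
Add 6 times R3 to R2.
  [ 1  -2/3  -1  0  0 ]
  [ 0     0   1  0  0 ]
  [ 0     0   0  1  0 ]
  [ 0     0   0  0  1 ]
Add R2 to R1.
  [ 1  -2/3  0  0  0 ]
  [ 0     0  1  0  0 ]
  [ 0     0  0  1  0 ]
  [ 0     0  0  0  1 ]
Pivot columns are the columns containing a leading 1.

1, 3, 4, 5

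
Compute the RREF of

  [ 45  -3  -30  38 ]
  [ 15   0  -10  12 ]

[[1, 0, -2/3, 4/5], [0, 1, 0, -2/3]]

R1 → 1/45·R1
R2 → R2 − 15·R1
R1 → R1 + 1/15·R2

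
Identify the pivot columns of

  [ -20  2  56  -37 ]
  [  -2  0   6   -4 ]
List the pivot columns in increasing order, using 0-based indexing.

0, 1

r1 := -1/20·r1
r2 := r2 + 2·r1
r2 := -5·r2
r1 := r1 + 1/10·r2
Pivot columns are the columns containing a leading 1.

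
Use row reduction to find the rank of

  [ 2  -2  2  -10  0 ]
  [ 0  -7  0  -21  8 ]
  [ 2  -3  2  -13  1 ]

r1 := 1/2·r1
  [ 1  -1  1   -5  0 ]
  [ 0  -7  0  -21  8 ]
  [ 2  -3  2  -13  1 ]
r3 := r3 − 2·r1
  [ 1  -1  1   -5  0 ]
  [ 0  -7  0  -21  8 ]
  [ 0  -1  0   -3  1 ]
r2 := -1/7·r2
  [ 1  -1  1  -5     0 ]
  [ 0   1  0   3  -8/7 ]
  [ 0  -1  0  -3     1 ]
r3 := r3 + r2
  [ 1  -1  1  -5     0 ]
  [ 0   1  0   3  -8/7 ]
  [ 0   0  0   0  -1/7 ]
r3 := -7·r3
  [ 1  -1  1  -5     0 ]
  [ 0   1  0   3  -8/7 ]
  [ 0   0  0   0     1 ]
r2 := r2 + 8/7·r3
  [ 1  -1  1  -5  0 ]
  [ 0   1  0   3  0 ]
  [ 0   0  0   0  1 ]
r1 := r1 + r2
  [ 1  0  1  -2  0 ]
  [ 0  1  0   3  0 ]
  [ 0  0  0   0  1 ]
The reduced form has 3 nonzero rows.

rank = 3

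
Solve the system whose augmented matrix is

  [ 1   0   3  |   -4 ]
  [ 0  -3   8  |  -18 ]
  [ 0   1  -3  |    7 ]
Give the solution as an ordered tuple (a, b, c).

r2 ← -1/3·r2
  [ 1  0     3  |  -4 ]
  [ 0  1  -8/3  |   6 ]
  [ 0  1    -3  |   7 ]
r3 ← r3 − r2
  [ 1  0     3  |  -4 ]
  [ 0  1  -8/3  |   6 ]
  [ 0  0  -1/3  |   1 ]
r3 ← -3·r3
  [ 1  0     3  |  -4 ]
  [ 0  1  -8/3  |   6 ]
  [ 0  0     1  |  -3 ]
r2 ← r2 + 8/3·r3
  [ 1  0  3  |  -4 ]
  [ 0  1  0  |  -2 ]
  [ 0  0  1  |  -3 ]
r1 ← r1 − 3·r3
  [ 1  0  0  |   5 ]
  [ 0  1  0  |  -2 ]
  [ 0  0  1  |  -3 ]
Reading off the last column: a = 5, b = -2, c = -3.

(5, -2, -3)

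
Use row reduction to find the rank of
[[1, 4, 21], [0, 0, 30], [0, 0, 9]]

ρ2 -> 1/30·ρ2
  [ 1  4  21 ]
  [ 0  0   1 ]
  [ 0  0   9 ]
ρ3 -> ρ3 − 9·ρ2
  [ 1  4  21 ]
  [ 0  0   1 ]
  [ 0  0   0 ]
ρ1 -> ρ1 − 21·ρ2
  [ 1  4  0 ]
  [ 0  0  1 ]
  [ 0  0  0 ]
The reduced form has 2 nonzero rows.

rank = 2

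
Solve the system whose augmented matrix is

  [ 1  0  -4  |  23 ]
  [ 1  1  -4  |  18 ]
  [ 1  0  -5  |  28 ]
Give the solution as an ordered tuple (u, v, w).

R2 -> R2 − R1
  [ 1  0  -4  |  23 ]
  [ 0  1   0  |  -5 ]
  [ 1  0  -5  |  28 ]
R3 -> R3 − R1
  [ 1  0  -4  |  23 ]
  [ 0  1   0  |  -5 ]
  [ 0  0  -1  |   5 ]
R3 -> -1·R3
  [ 1  0  -4  |  23 ]
  [ 0  1   0  |  -5 ]
  [ 0  0   1  |  -5 ]
R1 -> R1 + 4·R3
  [ 1  0  0  |   3 ]
  [ 0  1  0  |  -5 ]
  [ 0  0  1  |  -5 ]
Reading off the last column: u = 3, v = -5, w = -5.

(3, -5, -5)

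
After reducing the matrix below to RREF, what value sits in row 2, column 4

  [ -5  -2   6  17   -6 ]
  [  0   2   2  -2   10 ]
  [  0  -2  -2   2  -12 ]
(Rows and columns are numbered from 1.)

Multiply R1 by -1/5.
  [ 1  2/5  -6/5  -17/5  6/5 ]
  [ 0    2     2     -2   10 ]
  [ 0   -2    -2      2  -12 ]
Multiply R2 by 1/2.
  [ 1  2/5  -6/5  -17/5  6/5 ]
  [ 0    1     1     -1    5 ]
  [ 0   -2    -2      2  -12 ]
Add 2 times R2 to R3.
  [ 1  2/5  -6/5  -17/5  6/5 ]
  [ 0    1     1     -1    5 ]
  [ 0    0     0      0   -2 ]
Multiply R3 by -1/2.
  [ 1  2/5  -6/5  -17/5  6/5 ]
  [ 0    1     1     -1    5 ]
  [ 0    0     0      0    1 ]
Subtract 5 times R3 from R2.
  [ 1  2/5  -6/5  -17/5  6/5 ]
  [ 0    1     1     -1    0 ]
  [ 0    0     0      0    1 ]
Subtract 6/5 times R3 from R1.
  [ 1  2/5  -6/5  -17/5  0 ]
  [ 0    1     1     -1  0 ]
  [ 0    0     0      0  1 ]
Subtract 2/5 times R2 from R1.
  [ 1  0  -8/5  -3  0 ]
  [ 0  1     1  -1  0 ]
  [ 0  0     0   0  1 ]

-1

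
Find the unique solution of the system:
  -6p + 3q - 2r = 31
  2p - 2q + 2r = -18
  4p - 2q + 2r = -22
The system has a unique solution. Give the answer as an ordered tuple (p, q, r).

(-2, 5, -2)

Form the augmented matrix and row-reduce:
  [ -6   3  -2  |   31 ]
  [  2  -2   2  |  -18 ]
  [  4  -2   2  |  -22 ]
R1 := -1/6·R1
  [ 1  -1/2  1/3  |  -31/6 ]
  [ 2    -2    2  |    -18 ]
  [ 4    -2    2  |    -22 ]
R2 := R2 − 2·R1
  [ 1  -1/2  1/3  |  -31/6 ]
  [ 0    -1  4/3  |  -23/3 ]
  [ 4    -2    2  |    -22 ]
R3 := R3 − 4·R1
  [ 1  -1/2  1/3  |  -31/6 ]
  [ 0    -1  4/3  |  -23/3 ]
  [ 0     0  2/3  |   -4/3 ]
R2 := -1·R2
  [ 1  -1/2   1/3  |  -31/6 ]
  [ 0     1  -4/3  |   23/3 ]
  [ 0     0   2/3  |   -4/3 ]
R3 := 3/2·R3
  [ 1  -1/2   1/3  |  -31/6 ]
  [ 0     1  -4/3  |   23/3 ]
  [ 0     0     1  |     -2 ]
R2 := R2 + 4/3·R3
  [ 1  -1/2  1/3  |  -31/6 ]
  [ 0     1    0  |      5 ]
  [ 0     0    1  |     -2 ]
R1 := R1 − 1/3·R3
  [ 1  -1/2  0  |  -9/2 ]
  [ 0     1  0  |     5 ]
  [ 0     0  1  |    -2 ]
R1 := R1 + 1/2·R2
  [ 1  0  0  |  -2 ]
  [ 0  1  0  |   5 ]
  [ 0  0  1  |  -2 ]
Reading off the last column: p = -2, q = 5, r = -2.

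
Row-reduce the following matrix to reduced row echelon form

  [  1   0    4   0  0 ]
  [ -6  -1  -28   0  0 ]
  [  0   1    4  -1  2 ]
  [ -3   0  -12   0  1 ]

Add 6 times R1 to R2.
  [  1   0    4   0  0 ]
  [  0  -1   -4   0  0 ]
  [  0   1    4  -1  2 ]
  [ -3   0  -12   0  1 ]
Add 3 times R1 to R4.
  [ 1   0   4   0  0 ]
  [ 0  -1  -4   0  0 ]
  [ 0   1   4  -1  2 ]
  [ 0   0   0   0  1 ]
Multiply R2 by -1.
  [ 1  0  4   0  0 ]
  [ 0  1  4   0  0 ]
  [ 0  1  4  -1  2 ]
  [ 0  0  0   0  1 ]
Subtract R2 from R3.
  [ 1  0  4   0  0 ]
  [ 0  1  4   0  0 ]
  [ 0  0  0  -1  2 ]
  [ 0  0  0   0  1 ]
Multiply R3 by -1.
  [ 1  0  4  0   0 ]
  [ 0  1  4  0   0 ]
  [ 0  0  0  1  -2 ]
  [ 0  0  0  0   1 ]
Add 2 times R4 to R3.
  [ 1  0  4  0  0 ]
  [ 0  1  4  0  0 ]
  [ 0  0  0  1  0 ]
  [ 0  0  0  0  1 ]

[[1, 0, 4, 0, 0], [0, 1, 4, 0, 0], [0, 0, 0, 1, 0], [0, 0, 0, 0, 1]]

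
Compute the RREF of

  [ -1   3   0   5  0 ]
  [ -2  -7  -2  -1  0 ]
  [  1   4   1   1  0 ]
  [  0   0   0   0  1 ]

[[1, 0, 0, -2, 0], [0, 1, 0, 1, 0], [0, 0, 1, -1, 0], [0, 0, 0, 0, 1]]

Multiply r1 by -1.
  [  1  -3   0  -5  0 ]
  [ -2  -7  -2  -1  0 ]
  [  1   4   1   1  0 ]
  [  0   0   0   0  1 ]
Add 2 times r1 to r2.
  [ 1   -3   0   -5  0 ]
  [ 0  -13  -2  -11  0 ]
  [ 1    4   1    1  0 ]
  [ 0    0   0    0  1 ]
Subtract r1 from r3.
  [ 1   -3   0   -5  0 ]
  [ 0  -13  -2  -11  0 ]
  [ 0    7   1    6  0 ]
  [ 0    0   0    0  1 ]
Multiply r2 by -1/13.
  [ 1  -3     0     -5  0 ]
  [ 0   1  2/13  11/13  0 ]
  [ 0   7     1      6  0 ]
  [ 0   0     0      0  1 ]
Subtract 7 times r2 from r3.
  [ 1  -3      0     -5  0 ]
  [ 0   1   2/13  11/13  0 ]
  [ 0   0  -1/13   1/13  0 ]
  [ 0   0      0      0  1 ]
Multiply r3 by -13.
  [ 1  -3     0     -5  0 ]
  [ 0   1  2/13  11/13  0 ]
  [ 0   0     1     -1  0 ]
  [ 0   0     0      0  1 ]
Subtract 2/13 times r3 from r2.
  [ 1  -3  0  -5  0 ]
  [ 0   1  0   1  0 ]
  [ 0   0  1  -1  0 ]
  [ 0   0  0   0  1 ]
Add 3 times r2 to r1.
  [ 1  0  0  -2  0 ]
  [ 0  1  0   1  0 ]
  [ 0  0  1  -1  0 ]
  [ 0  0  0   0  1 ]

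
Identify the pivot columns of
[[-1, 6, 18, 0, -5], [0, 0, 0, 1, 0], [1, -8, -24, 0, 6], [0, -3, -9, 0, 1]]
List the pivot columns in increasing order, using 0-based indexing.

0, 1, 3, 4

ρ1 -> -1·ρ1
  [ 1  -6  -18  0  5 ]
  [ 0   0    0  1  0 ]
  [ 1  -8  -24  0  6 ]
  [ 0  -3   -9  0  1 ]
ρ3 -> ρ3 − ρ1
  [ 1  -6  -18  0  5 ]
  [ 0   0    0  1  0 ]
  [ 0  -2   -6  0  1 ]
  [ 0  -3   -9  0  1 ]
ρ2 <=> ρ3
  [ 1  -6  -18  0  5 ]
  [ 0  -2   -6  0  1 ]
  [ 0   0    0  1  0 ]
  [ 0  -3   -9  0  1 ]
ρ2 -> -1/2·ρ2
  [ 1  -6  -18  0     5 ]
  [ 0   1    3  0  -1/2 ]
  [ 0   0    0  1     0 ]
  [ 0  -3   -9  0     1 ]
ρ4 -> ρ4 + 3·ρ2
  [ 1  -6  -18  0     5 ]
  [ 0   1    3  0  -1/2 ]
  [ 0   0    0  1     0 ]
  [ 0   0    0  0  -1/2 ]
ρ4 -> -2·ρ4
  [ 1  -6  -18  0     5 ]
  [ 0   1    3  0  -1/2 ]
  [ 0   0    0  1     0 ]
  [ 0   0    0  0     1 ]
ρ2 -> ρ2 + 1/2·ρ4
  [ 1  -6  -18  0  5 ]
  [ 0   1    3  0  0 ]
  [ 0   0    0  1  0 ]
  [ 0   0    0  0  1 ]
ρ1 -> ρ1 − 5·ρ4
  [ 1  -6  -18  0  0 ]
  [ 0   1    3  0  0 ]
  [ 0   0    0  1  0 ]
  [ 0   0    0  0  1 ]
ρ1 -> ρ1 + 6·ρ2
  [ 1  0  0  0  0 ]
  [ 0  1  3  0  0 ]
  [ 0  0  0  1  0 ]
  [ 0  0  0  0  1 ]
Pivot columns are the columns containing a leading 1.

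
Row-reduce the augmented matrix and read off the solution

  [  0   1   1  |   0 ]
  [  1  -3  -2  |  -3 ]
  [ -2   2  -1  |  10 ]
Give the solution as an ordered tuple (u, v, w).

(1, 4, -4)

Swap R1 and R2.
  [  1  -3  -2  |  -3 ]
  [  0   1   1  |   0 ]
  [ -2   2  -1  |  10 ]
Add 2 times R1 to R3.
  [ 1  -3  -2  |  -3 ]
  [ 0   1   1  |   0 ]
  [ 0  -4  -5  |   4 ]
Add 4 times R2 to R3.
  [ 1  -3  -2  |  -3 ]
  [ 0   1   1  |   0 ]
  [ 0   0  -1  |   4 ]
Multiply R3 by -1.
  [ 1  -3  -2  |  -3 ]
  [ 0   1   1  |   0 ]
  [ 0   0   1  |  -4 ]
Subtract R3 from R2.
  [ 1  -3  -2  |  -3 ]
  [ 0   1   0  |   4 ]
  [ 0   0   1  |  -4 ]
Add 2 times R3 to R1.
  [ 1  -3  0  |  -11 ]
  [ 0   1  0  |    4 ]
  [ 0   0  1  |   -4 ]
Add 3 times R2 to R1.
  [ 1  0  0  |   1 ]
  [ 0  1  0  |   4 ]
  [ 0  0  1  |  -4 ]
Reading off the last column: u = 1, v = 4, w = -4.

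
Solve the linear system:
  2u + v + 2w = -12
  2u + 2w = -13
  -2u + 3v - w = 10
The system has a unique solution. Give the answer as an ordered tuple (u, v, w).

Form the augmented matrix and row-reduce:
  [  2  1   2  |  -12 ]
  [  2  0   2  |  -13 ]
  [ -2  3  -1  |   10 ]
r1 ← 1/2·r1
  [  1  1/2   1  |   -6 ]
  [  2    0   2  |  -13 ]
  [ -2    3  -1  |   10 ]
r2 ← r2 − 2·r1
  [  1  1/2   1  |  -6 ]
  [  0   -1   0  |  -1 ]
  [ -2    3  -1  |  10 ]
r3 ← r3 + 2·r1
  [ 1  1/2  1  |  -6 ]
  [ 0   -1  0  |  -1 ]
  [ 0    4  1  |  -2 ]
r2 ← -1·r2
  [ 1  1/2  1  |  -6 ]
  [ 0    1  0  |   1 ]
  [ 0    4  1  |  -2 ]
r3 ← r3 − 4·r2
  [ 1  1/2  1  |  -6 ]
  [ 0    1  0  |   1 ]
  [ 0    0  1  |  -6 ]
r1 ← r1 − r3
  [ 1  1/2  0  |   0 ]
  [ 0    1  0  |   1 ]
  [ 0    0  1  |  -6 ]
r1 ← r1 − 1/2·r2
  [ 1  0  0  |  -1/2 ]
  [ 0  1  0  |     1 ]
  [ 0  0  1  |    -6 ]
Reading off the last column: u = -1/2, v = 1, w = -6.

(-1/2, 1, -6)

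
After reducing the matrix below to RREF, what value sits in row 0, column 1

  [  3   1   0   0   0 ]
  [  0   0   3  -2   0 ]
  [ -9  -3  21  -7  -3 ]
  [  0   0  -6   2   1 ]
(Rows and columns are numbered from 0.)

Multiply r1 by 1/3.
  [  1  1/3   0   0   0 ]
  [  0    0   3  -2   0 ]
  [ -9   -3  21  -7  -3 ]
  [  0    0  -6   2   1 ]
Add 9 times r1 to r3.
  [ 1  1/3   0   0   0 ]
  [ 0    0   3  -2   0 ]
  [ 0    0  21  -7  -3 ]
  [ 0    0  -6   2   1 ]
Multiply r2 by 1/3.
  [ 1  1/3   0     0   0 ]
  [ 0    0   1  -2/3   0 ]
  [ 0    0  21    -7  -3 ]
  [ 0    0  -6     2   1 ]
Subtract 21 times r2 from r3.
  [ 1  1/3   0     0   0 ]
  [ 0    0   1  -2/3   0 ]
  [ 0    0   0     7  -3 ]
  [ 0    0  -6     2   1 ]
Add 6 times r2 to r4.
  [ 1  1/3  0     0   0 ]
  [ 0    0  1  -2/3   0 ]
  [ 0    0  0     7  -3 ]
  [ 0    0  0    -2   1 ]
Multiply r3 by 1/7.
  [ 1  1/3  0     0     0 ]
  [ 0    0  1  -2/3     0 ]
  [ 0    0  0     1  -3/7 ]
  [ 0    0  0    -2     1 ]
Add 2 times r3 to r4.
  [ 1  1/3  0     0     0 ]
  [ 0    0  1  -2/3     0 ]
  [ 0    0  0     1  -3/7 ]
  [ 0    0  0     0   1/7 ]
Multiply r4 by 7.
  [ 1  1/3  0     0     0 ]
  [ 0    0  1  -2/3     0 ]
  [ 0    0  0     1  -3/7 ]
  [ 0    0  0     0     1 ]
Add 3/7 times r4 to r3.
  [ 1  1/3  0     0  0 ]
  [ 0    0  1  -2/3  0 ]
  [ 0    0  0     1  0 ]
  [ 0    0  0     0  1 ]
Add 2/3 times r3 to r2.
  [ 1  1/3  0  0  0 ]
  [ 0    0  1  0  0 ]
  [ 0    0  0  1  0 ]
  [ 0    0  0  0  1 ]

1/3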